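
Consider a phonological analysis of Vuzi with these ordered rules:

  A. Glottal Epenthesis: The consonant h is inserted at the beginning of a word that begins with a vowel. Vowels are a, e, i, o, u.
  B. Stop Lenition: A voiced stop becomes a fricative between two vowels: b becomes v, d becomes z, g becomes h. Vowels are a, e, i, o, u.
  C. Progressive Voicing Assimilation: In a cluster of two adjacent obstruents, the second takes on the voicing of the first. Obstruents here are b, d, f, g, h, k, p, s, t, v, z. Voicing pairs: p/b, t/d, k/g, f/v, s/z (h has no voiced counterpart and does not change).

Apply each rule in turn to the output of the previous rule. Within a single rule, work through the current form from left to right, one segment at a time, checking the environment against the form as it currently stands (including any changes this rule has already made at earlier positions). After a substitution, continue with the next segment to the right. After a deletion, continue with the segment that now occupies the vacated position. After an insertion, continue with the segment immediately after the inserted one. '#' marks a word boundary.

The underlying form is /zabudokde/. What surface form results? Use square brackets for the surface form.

A Glottal Epenthesis: no change — [zabudokde]
B Stop Lenition: [zabudokde] → [zavuzokde]
C Progressive Voicing Assimilation: [zavuzokde] → [zavuzokte]

[zavuzokte]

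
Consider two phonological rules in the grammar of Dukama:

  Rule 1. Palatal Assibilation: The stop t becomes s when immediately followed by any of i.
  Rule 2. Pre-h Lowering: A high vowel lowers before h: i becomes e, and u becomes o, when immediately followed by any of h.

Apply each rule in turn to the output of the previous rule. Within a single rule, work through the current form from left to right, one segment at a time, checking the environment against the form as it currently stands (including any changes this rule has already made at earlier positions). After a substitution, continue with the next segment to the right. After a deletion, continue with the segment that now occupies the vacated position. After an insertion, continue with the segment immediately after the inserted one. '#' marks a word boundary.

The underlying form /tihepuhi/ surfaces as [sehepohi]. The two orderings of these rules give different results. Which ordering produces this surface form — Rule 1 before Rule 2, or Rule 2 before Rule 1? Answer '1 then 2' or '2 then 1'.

Order 1 then 2:
  1 Palatal Assibilation: [tihepuhi] → [sihepuhi]
  2 Pre-h Lowering: [sihepuhi] → [sehepohi]
  result: [sehepohi]
Order 2 then 1:
  2 Pre-h Lowering: [tihepuhi] → [tehepohi]
  1 Palatal Assibilation: no change — [tehepohi]
  result: [tehepohi]

1 then 2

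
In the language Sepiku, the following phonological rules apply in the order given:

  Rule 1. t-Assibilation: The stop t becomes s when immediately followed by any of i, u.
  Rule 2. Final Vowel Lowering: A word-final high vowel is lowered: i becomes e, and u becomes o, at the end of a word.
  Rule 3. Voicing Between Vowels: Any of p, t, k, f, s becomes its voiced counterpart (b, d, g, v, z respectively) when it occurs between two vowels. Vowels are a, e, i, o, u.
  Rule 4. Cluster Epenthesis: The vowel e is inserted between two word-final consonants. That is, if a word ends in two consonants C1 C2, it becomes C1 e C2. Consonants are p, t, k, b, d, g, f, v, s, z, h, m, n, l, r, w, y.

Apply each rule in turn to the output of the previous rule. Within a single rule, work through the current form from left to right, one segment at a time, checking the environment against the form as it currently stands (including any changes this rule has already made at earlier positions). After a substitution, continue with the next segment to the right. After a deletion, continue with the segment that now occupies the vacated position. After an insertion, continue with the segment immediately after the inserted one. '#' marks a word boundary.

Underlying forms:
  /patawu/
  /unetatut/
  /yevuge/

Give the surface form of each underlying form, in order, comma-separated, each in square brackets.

/patawu/:
  Rule 1 t-Assibilation: no change — [patawu]
  Rule 2 Final Vowel Lowering: [patawu] → [patawo]
  Rule 3 Voicing Between Vowels: [patawo] → [padawo]
  Rule 4 Cluster Epenthesis: no change — [padawo]
/unetatut/:
  Rule 1 t-Assibilation: [unetatut] → [unetasut]
  Rule 2 Final Vowel Lowering: no change — [unetasut]
  Rule 3 Voicing Between Vowels: [unetasut] → [unedazut]
  Rule 4 Cluster Epenthesis: no change — [unedazut]
/yevuge/:
  Rule 1 t-Assibilation: no change — [yevuge]
  Rule 2 Final Vowel Lowering: no change — [yevuge]
  Rule 3 Voicing Between Vowels: no change — [yevuge]
  Rule 4 Cluster Epenthesis: no change — [yevuge]

[padawo], [unedazut], [yevuge]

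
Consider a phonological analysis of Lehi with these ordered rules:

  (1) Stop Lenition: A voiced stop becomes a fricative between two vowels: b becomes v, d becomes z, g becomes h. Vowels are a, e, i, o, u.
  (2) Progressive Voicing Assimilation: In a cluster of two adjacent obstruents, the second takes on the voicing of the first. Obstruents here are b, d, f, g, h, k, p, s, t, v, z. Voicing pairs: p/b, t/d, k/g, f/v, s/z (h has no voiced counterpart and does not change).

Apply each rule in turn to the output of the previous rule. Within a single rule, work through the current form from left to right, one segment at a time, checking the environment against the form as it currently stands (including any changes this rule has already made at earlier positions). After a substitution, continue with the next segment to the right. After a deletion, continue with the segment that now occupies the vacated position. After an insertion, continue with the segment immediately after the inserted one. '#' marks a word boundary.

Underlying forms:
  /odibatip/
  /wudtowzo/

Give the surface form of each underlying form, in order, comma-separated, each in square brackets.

/odibatip/:
  (1) Stop Lenition: [odibatip] → [ozivatip]
  (2) Progressive Voicing Assimilation: no change — [ozivatip]
/wudtowzo/:
  (1) Stop Lenition: no change — [wudtowzo]
  (2) Progressive Voicing Assimilation: [wudtowzo] → [wuddowzo]

[ozivatip], [wuddowzo]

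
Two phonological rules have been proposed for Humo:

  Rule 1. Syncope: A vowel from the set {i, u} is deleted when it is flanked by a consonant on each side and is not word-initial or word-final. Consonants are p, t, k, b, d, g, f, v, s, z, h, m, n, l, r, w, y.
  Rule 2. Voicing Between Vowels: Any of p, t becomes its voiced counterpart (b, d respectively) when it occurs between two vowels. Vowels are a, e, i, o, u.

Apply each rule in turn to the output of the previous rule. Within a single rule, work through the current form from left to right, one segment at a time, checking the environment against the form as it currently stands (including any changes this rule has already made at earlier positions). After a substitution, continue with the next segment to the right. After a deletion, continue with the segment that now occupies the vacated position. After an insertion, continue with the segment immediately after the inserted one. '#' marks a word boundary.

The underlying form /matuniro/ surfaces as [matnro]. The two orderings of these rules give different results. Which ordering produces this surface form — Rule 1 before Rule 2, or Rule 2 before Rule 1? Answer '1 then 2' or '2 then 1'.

Order 1 then 2:
  1 Syncope: [matuniro] → [matnro]
  2 Voicing Between Vowels: no change — [matnro]
  result: [matnro]
Order 2 then 1:
  2 Voicing Between Vowels: [matuniro] → [maduniro]
  1 Syncope: [maduniro] → [madnro]
  result: [madnro]

1 then 2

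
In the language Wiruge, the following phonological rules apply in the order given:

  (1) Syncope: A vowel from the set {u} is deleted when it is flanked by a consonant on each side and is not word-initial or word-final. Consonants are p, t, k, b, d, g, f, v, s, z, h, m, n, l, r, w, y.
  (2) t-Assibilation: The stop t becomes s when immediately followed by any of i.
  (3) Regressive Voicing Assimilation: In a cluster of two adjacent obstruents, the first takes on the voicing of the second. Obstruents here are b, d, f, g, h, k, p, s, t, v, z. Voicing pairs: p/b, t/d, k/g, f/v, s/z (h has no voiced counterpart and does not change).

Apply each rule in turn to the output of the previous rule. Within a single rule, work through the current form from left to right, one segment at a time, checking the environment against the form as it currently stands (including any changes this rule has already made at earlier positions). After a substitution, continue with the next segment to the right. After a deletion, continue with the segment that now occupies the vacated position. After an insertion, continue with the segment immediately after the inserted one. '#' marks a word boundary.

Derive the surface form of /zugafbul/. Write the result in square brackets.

(1) Syncope: [zugafbul] → [zgafbl]
(2) t-Assibilation: no change — [zgafbl]
(3) Regressive Voicing Assimilation: [zgafbl] → [zgavbl]

[zgavbl]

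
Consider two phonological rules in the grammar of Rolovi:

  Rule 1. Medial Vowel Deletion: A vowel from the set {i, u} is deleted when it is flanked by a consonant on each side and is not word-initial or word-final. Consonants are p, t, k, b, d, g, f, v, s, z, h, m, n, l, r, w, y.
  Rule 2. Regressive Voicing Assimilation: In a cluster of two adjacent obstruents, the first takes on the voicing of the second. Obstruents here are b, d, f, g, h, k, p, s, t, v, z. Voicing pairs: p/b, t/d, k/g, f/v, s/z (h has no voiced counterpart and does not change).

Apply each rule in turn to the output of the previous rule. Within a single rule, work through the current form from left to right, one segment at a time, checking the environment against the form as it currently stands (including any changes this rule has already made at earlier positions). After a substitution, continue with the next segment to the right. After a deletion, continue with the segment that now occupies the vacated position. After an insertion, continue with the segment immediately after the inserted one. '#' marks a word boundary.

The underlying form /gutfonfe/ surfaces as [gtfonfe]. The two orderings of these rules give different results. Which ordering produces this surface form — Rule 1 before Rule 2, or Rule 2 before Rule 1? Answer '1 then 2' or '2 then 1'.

Order 1 then 2:
  1 Medial Vowel Deletion: [gutfonfe] → [gtfonfe]
  2 Regressive Voicing Assimilation: [gtfonfe] → [ktfonfe]
  result: [ktfonfe]
Order 2 then 1:
  2 Regressive Voicing Assimilation: no change — [gutfonfe]
  1 Medial Vowel Deletion: [gutfonfe] → [gtfonfe]
  result: [gtfonfe]

2 then 1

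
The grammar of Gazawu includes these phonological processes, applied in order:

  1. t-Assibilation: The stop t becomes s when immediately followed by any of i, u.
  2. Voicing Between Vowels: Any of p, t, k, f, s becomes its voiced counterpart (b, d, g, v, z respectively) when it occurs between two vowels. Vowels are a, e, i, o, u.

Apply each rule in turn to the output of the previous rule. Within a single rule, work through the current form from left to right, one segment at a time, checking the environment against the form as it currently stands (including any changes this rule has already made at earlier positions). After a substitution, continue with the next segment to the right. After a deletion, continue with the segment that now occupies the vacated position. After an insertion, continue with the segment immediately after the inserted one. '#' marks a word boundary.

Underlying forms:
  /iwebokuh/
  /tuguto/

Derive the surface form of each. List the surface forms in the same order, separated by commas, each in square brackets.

[iweboguh], [sugudo]

/iwebokuh/:
  1 t-Assibilation: no change — [iwebokuh]
  2 Voicing Between Vowels: [iwebokuh] → [iweboguh]
/tuguto/:
  1 t-Assibilation: [tuguto] → [suguto]
  2 Voicing Between Vowels: [suguto] → [sugudo]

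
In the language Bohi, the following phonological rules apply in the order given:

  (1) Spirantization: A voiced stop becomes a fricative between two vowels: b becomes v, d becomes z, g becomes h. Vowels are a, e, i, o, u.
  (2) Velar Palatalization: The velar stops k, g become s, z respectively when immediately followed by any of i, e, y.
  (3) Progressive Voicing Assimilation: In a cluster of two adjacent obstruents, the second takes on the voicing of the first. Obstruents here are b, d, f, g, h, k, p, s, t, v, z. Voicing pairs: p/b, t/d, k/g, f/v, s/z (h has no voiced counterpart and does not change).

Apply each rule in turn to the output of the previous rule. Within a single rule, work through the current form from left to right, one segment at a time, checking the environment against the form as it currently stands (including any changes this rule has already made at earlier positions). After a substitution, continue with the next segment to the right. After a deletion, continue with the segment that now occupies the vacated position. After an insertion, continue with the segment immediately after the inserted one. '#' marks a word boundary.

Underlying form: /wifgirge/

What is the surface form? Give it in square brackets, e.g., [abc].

(1) Spirantization: no change — [wifgirge]
(2) Velar Palatalization: [wifgirge] → [wifzirze]
(3) Progressive Voicing Assimilation: [wifzirze] → [wifsirze]

[wifsirze]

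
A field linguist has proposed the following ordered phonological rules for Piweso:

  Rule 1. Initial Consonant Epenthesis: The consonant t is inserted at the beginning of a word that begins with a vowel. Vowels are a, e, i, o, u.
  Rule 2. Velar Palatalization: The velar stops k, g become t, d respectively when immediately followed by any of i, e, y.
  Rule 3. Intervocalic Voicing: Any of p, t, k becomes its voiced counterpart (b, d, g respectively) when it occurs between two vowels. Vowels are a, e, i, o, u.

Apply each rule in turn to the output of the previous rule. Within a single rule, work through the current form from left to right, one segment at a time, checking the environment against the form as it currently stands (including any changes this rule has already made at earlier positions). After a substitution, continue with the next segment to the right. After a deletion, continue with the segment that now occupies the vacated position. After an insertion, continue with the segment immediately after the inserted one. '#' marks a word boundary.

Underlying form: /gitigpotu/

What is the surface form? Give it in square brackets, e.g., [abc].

Rule 1 Initial Consonant Epenthesis: no change — [gitigpotu]
Rule 2 Velar Palatalization: [gitigpotu] → [ditigpotu]
Rule 3 Intervocalic Voicing: [ditigpotu] → [didigpodu]

[didigpodu]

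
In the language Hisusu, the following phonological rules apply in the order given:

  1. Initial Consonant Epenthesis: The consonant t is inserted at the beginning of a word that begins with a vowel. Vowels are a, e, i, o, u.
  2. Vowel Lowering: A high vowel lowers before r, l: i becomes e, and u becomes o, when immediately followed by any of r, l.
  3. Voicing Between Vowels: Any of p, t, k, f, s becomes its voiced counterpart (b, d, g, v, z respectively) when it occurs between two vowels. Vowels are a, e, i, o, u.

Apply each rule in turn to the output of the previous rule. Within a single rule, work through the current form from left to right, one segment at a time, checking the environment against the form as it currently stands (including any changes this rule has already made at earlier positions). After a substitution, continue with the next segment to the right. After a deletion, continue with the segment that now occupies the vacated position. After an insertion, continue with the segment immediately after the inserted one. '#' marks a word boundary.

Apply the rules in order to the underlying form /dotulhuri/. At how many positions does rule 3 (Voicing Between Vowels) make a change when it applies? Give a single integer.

1 Initial Consonant Epenthesis: no change — [dotulhuri]
2 Vowel Lowering: [dotulhuri] → [dotolhori]
3 Voicing Between Vowels: [dotolhori] → [dodolhori]
Rule 3 changed 1 position(s).

1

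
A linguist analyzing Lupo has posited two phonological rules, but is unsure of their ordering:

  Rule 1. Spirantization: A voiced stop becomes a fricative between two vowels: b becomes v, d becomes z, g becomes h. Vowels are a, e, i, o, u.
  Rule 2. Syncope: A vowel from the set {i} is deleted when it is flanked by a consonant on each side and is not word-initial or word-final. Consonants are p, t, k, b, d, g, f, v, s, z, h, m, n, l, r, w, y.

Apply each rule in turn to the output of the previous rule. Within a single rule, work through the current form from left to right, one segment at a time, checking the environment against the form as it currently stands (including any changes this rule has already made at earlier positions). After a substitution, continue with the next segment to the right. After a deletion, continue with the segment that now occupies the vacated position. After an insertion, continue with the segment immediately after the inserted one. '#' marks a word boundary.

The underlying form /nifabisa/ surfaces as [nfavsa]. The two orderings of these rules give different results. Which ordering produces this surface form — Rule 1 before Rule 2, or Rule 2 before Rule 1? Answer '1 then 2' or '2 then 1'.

Order 1 then 2:
  1 Spirantization: [nifabisa] → [nifavisa]
  2 Syncope: [nifavisa] → [nfavsa]
  result: [nfavsa]
Order 2 then 1:
  2 Syncope: [nifabisa] → [nfabsa]
  1 Spirantization: no change — [nfabsa]
  result: [nfabsa]

1 then 2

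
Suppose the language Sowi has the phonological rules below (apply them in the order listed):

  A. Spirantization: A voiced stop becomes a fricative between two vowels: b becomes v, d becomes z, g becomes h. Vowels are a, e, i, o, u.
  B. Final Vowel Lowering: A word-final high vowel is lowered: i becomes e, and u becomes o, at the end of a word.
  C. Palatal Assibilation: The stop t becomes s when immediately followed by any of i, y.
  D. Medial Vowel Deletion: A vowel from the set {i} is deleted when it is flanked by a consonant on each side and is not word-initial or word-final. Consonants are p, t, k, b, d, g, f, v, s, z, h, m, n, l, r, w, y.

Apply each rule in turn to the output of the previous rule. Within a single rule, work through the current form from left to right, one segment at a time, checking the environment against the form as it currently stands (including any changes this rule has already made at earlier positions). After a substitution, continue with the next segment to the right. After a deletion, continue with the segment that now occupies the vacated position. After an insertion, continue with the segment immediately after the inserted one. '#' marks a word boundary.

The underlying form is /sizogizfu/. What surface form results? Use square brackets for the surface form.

[szohzfo]

A Spirantization: [sizogizfu] → [sizohizfu]
B Final Vowel Lowering: [sizohizfu] → [sizohizfo]
C Palatal Assibilation: no change — [sizohizfo]
D Medial Vowel Deletion: [sizohizfo] → [szohzfo]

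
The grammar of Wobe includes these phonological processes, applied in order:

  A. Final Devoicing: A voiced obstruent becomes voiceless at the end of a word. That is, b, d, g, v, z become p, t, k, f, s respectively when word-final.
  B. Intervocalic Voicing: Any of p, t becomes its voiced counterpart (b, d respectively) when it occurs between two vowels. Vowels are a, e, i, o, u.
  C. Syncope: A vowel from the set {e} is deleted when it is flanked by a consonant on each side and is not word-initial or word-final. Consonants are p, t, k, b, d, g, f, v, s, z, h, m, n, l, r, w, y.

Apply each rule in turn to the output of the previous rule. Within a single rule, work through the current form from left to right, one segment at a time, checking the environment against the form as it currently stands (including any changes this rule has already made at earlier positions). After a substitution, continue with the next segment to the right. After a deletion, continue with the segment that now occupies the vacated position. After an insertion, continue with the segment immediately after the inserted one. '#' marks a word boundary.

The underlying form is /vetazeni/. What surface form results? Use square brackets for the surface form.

[vdazni]

A Final Devoicing: no change — [vetazeni]
B Intervocalic Voicing: [vetazeni] → [vedazeni]
C Syncope: [vedazeni] → [vdazni]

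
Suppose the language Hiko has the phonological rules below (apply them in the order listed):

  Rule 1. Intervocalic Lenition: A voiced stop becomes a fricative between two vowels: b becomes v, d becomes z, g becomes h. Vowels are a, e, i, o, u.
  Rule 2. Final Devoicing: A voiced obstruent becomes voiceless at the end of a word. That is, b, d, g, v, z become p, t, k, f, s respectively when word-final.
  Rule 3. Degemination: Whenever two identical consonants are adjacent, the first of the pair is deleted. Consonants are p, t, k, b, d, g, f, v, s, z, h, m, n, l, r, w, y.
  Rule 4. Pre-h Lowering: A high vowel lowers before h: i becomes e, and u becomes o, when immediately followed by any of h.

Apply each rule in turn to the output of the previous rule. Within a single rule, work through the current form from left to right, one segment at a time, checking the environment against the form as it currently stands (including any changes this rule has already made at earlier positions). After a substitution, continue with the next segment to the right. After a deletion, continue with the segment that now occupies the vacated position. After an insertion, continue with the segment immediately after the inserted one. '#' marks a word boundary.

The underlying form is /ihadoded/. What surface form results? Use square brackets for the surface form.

[ehazozet]

Rule 1 Intervocalic Lenition: [ihadoded] → [ihazozed]
Rule 2 Final Devoicing: [ihazozed] → [ihazozet]
Rule 3 Degemination: no change — [ihazozet]
Rule 4 Pre-h Lowering: [ihazozet] → [ehazozet]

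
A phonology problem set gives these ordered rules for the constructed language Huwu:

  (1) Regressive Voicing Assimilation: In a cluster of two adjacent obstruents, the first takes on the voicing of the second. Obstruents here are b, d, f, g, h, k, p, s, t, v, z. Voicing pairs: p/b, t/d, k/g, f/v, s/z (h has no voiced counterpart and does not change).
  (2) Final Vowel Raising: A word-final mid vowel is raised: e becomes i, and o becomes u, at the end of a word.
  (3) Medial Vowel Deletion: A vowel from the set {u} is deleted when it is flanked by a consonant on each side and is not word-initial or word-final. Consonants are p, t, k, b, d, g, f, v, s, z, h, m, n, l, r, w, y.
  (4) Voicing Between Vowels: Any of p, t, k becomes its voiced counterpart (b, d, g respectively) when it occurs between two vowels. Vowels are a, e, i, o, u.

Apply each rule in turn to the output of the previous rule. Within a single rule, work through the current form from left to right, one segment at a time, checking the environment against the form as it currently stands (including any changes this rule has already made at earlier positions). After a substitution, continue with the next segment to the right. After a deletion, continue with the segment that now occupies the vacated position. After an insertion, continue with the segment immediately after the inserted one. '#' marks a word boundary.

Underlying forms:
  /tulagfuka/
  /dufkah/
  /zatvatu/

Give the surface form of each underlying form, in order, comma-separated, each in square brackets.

[tlakfka], [dfkah], [zadvadu]

/tulagfuka/:
  (1) Regressive Voicing Assimilation: [tulagfuka] → [tulakfuka]
  (2) Final Vowel Raising: no change — [tulakfuka]
  (3) Medial Vowel Deletion: [tulakfuka] → [tlakfka]
  (4) Voicing Between Vowels: no change — [tlakfka]
/dufkah/:
  (1) Regressive Voicing Assimilation: no change — [dufkah]
  (2) Final Vowel Raising: no change — [dufkah]
  (3) Medial Vowel Deletion: [dufkah] → [dfkah]
  (4) Voicing Between Vowels: no change — [dfkah]
/zatvatu/:
  (1) Regressive Voicing Assimilation: [zatvatu] → [zadvatu]
  (2) Final Vowel Raising: no change — [zadvatu]
  (3) Medial Vowel Deletion: no change — [zadvatu]
  (4) Voicing Between Vowels: [zadvatu] → [zadvadu]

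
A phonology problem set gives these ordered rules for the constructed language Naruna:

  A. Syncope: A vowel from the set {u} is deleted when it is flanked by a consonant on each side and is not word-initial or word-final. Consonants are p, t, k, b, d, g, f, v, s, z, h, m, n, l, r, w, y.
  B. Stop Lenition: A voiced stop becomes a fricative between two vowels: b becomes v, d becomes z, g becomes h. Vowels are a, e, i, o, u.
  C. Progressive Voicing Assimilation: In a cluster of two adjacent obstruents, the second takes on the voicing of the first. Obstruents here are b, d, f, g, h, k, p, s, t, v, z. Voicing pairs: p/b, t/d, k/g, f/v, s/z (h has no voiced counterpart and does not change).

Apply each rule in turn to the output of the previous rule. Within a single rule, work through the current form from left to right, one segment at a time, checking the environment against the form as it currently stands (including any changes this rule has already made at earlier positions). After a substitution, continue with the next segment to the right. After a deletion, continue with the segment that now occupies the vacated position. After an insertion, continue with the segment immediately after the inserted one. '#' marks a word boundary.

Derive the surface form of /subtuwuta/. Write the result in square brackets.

A Syncope: [subtuwuta] → [sbtwta]
B Stop Lenition: no change — [sbtwta]
C Progressive Voicing Assimilation: [sbtwta] → [sptwta]

[sptwta]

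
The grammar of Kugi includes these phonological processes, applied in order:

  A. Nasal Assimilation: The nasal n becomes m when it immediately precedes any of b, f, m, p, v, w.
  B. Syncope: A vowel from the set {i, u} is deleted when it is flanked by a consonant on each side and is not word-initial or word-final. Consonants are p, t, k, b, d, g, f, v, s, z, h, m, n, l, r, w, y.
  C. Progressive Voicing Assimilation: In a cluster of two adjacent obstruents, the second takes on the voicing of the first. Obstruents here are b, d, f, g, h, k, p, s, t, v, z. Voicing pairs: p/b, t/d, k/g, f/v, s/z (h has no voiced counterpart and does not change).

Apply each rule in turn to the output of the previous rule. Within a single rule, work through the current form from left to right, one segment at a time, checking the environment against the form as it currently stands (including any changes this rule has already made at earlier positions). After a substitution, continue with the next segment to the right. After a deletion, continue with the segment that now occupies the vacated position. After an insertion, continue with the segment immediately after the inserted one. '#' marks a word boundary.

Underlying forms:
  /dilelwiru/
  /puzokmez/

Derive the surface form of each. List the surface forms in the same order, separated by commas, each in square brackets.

/dilelwiru/:
  A Nasal Assimilation: no change — [dilelwiru]
  B Syncope: [dilelwiru] → [dlelwru]
  C Progressive Voicing Assimilation: no change — [dlelwru]
/puzokmez/:
  A Nasal Assimilation: no change — [puzokmez]
  B Syncope: [puzokmez] → [pzokmez]
  C Progressive Voicing Assimilation: [pzokmez] → [psokmez]

[dlelwru], [psokmez]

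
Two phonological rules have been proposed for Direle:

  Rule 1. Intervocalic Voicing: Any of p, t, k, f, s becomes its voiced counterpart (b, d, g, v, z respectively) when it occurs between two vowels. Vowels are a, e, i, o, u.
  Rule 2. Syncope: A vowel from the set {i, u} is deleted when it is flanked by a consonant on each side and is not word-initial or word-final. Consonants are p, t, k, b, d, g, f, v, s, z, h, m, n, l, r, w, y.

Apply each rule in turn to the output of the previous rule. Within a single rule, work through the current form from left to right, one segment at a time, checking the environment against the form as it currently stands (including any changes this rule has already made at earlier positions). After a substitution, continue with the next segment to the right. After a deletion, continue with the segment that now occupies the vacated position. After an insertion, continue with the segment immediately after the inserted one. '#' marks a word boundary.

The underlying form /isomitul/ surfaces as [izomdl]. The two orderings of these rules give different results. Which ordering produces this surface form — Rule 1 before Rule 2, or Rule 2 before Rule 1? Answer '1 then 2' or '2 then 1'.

Order 1 then 2:
  1 Intervocalic Voicing: [isomitul] → [izomidul]
  2 Syncope: [izomidul] → [izomdl]
  result: [izomdl]
Order 2 then 1:
  2 Syncope: [isomitul] → [isomtl]
  1 Intervocalic Voicing: [isomtl] → [izomtl]
  result: [izomtl]

1 then 2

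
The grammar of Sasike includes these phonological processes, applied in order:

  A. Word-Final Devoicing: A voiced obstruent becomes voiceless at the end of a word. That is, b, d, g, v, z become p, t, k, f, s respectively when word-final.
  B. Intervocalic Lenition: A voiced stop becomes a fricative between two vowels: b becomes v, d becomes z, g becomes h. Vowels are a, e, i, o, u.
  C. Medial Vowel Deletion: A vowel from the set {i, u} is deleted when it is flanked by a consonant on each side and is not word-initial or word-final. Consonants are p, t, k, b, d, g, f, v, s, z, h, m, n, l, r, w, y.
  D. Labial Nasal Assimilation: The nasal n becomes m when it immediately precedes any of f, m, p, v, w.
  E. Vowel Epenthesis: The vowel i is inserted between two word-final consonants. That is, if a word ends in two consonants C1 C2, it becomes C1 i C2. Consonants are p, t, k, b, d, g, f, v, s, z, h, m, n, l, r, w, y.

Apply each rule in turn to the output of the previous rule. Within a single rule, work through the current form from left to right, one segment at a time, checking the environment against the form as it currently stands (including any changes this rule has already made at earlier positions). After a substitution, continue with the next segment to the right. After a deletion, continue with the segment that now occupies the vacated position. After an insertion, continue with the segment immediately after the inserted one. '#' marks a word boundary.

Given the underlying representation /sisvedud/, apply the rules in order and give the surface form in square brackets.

[ssvezit]

A Word-Final Devoicing: [sisvedud] → [sisvedut]
B Intervocalic Lenition: [sisvedut] → [sisvezut]
C Medial Vowel Deletion: [sisvezut] → [ssvezt]
D Labial Nasal Assimilation: no change — [ssvezt]
E Vowel Epenthesis: [ssvezt] → [ssvezit]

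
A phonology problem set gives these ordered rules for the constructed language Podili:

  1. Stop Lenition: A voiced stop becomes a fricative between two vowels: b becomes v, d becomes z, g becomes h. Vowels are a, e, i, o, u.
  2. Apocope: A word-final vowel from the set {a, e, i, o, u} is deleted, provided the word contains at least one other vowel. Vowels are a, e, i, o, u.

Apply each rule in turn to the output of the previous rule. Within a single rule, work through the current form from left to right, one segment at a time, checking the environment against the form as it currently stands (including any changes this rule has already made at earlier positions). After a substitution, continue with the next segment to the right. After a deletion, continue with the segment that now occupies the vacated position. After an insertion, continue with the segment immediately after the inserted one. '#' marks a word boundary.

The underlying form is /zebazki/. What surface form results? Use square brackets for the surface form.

[zevazk]

1 Stop Lenition: [zebazki] → [zevazki]
2 Apocope: [zevazki] → [zevazk]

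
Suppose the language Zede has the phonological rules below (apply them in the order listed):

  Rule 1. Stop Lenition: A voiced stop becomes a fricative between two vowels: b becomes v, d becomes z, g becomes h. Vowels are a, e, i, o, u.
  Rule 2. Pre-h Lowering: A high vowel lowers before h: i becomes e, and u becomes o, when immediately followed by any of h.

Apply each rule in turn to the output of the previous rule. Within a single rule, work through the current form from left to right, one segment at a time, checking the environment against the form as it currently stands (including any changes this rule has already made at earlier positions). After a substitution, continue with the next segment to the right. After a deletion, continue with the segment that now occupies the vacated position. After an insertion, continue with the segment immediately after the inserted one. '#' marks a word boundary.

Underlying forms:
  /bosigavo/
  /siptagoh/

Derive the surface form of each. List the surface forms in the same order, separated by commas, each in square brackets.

[bosehavo], [siptahoh]

/bosigavo/:
  Rule 1 Stop Lenition: [bosigavo] → [bosihavo]
  Rule 2 Pre-h Lowering: [bosihavo] → [bosehavo]
/siptagoh/:
  Rule 1 Stop Lenition: [siptagoh] → [siptahoh]
  Rule 2 Pre-h Lowering: no change — [siptahoh]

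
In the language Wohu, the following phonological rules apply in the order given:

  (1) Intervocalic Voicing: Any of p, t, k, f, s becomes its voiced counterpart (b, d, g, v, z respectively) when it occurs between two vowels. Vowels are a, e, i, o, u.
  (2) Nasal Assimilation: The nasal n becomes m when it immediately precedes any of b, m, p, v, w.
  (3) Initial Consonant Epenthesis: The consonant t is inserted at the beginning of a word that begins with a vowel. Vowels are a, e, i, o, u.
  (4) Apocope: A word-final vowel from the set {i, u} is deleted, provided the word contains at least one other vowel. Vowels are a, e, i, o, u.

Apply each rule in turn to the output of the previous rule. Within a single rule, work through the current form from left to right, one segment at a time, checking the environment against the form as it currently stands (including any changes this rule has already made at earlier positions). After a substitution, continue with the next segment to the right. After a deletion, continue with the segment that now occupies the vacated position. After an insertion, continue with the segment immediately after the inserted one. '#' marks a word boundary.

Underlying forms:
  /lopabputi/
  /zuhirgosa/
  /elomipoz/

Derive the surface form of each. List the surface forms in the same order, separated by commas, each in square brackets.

[lobabpud], [zuhirgoza], [telomiboz]

/lopabputi/:
  (1) Intervocalic Voicing: [lopabputi] → [lobabpudi]
  (2) Nasal Assimilation: no change — [lobabpudi]
  (3) Initial Consonant Epenthesis: no change — [lobabpudi]
  (4) Apocope: [lobabpudi] → [lobabpud]
/zuhirgosa/:
  (1) Intervocalic Voicing: [zuhirgosa] → [zuhirgoza]
  (2) Nasal Assimilation: no change — [zuhirgoza]
  (3) Initial Consonant Epenthesis: no change — [zuhirgoza]
  (4) Apocope: no change — [zuhirgoza]
/elomipoz/:
  (1) Intervocalic Voicing: [elomipoz] → [elomiboz]
  (2) Nasal Assimilation: no change — [elomiboz]
  (3) Initial Consonant Epenthesis: [elomiboz] → [telomiboz]
  (4) Apocope: no change — [telomiboz]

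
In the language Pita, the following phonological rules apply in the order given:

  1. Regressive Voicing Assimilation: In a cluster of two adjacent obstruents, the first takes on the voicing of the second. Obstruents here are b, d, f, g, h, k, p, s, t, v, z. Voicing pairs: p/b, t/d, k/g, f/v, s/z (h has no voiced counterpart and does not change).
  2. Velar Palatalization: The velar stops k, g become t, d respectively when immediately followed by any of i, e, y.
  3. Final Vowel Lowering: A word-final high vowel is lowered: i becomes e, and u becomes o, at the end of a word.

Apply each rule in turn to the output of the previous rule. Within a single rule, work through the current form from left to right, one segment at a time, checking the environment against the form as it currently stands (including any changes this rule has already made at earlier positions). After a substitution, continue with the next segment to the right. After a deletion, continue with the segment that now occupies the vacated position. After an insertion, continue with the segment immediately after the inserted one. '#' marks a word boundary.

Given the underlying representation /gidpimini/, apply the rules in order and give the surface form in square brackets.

[ditpimine]

1 Regressive Voicing Assimilation: [gidpimini] → [gitpimini]
2 Velar Palatalization: [gitpimini] → [ditpimini]
3 Final Vowel Lowering: [ditpimini] → [ditpimine]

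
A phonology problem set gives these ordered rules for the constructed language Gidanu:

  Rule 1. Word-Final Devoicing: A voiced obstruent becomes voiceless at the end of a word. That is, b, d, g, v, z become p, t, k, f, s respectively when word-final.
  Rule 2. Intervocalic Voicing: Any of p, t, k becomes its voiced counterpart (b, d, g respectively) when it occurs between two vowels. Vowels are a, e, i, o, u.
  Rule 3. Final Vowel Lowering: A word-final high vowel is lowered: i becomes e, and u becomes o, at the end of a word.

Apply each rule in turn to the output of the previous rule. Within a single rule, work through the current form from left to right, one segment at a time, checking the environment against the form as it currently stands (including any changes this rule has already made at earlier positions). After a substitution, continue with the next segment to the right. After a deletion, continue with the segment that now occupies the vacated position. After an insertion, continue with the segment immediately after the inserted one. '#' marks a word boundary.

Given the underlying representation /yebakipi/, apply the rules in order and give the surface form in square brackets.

Rule 1 Word-Final Devoicing: no change — [yebakipi]
Rule 2 Intervocalic Voicing: [yebakipi] → [yebagibi]
Rule 3 Final Vowel Lowering: [yebagibi] → [yebagibe]

[yebagibe]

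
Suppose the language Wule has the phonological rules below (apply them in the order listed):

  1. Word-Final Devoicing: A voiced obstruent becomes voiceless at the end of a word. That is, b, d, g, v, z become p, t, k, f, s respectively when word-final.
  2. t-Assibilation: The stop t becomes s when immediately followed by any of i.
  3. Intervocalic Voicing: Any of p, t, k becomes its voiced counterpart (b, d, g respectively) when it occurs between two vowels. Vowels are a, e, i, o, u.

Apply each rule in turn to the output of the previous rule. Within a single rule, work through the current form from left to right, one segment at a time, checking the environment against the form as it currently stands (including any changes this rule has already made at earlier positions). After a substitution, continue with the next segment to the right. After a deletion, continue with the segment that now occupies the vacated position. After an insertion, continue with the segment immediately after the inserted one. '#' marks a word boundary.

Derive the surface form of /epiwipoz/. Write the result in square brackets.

[ebiwibos]

1 Word-Final Devoicing: [epiwipoz] → [epiwipos]
2 t-Assibilation: no change — [epiwipos]
3 Intervocalic Voicing: [epiwipos] → [ebiwibos]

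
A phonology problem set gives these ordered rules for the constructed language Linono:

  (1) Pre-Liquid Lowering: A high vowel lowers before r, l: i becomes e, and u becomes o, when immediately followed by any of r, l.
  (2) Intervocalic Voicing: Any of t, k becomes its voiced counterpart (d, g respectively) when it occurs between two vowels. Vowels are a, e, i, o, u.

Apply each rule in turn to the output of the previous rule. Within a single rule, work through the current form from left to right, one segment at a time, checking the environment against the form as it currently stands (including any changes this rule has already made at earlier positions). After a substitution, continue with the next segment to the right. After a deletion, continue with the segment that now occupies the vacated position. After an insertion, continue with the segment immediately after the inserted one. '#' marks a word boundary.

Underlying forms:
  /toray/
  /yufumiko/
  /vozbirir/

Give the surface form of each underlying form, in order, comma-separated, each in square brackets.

/toray/:
  (1) Pre-Liquid Lowering: no change — [toray]
  (2) Intervocalic Voicing: no change — [toray]
/yufumiko/:
  (1) Pre-Liquid Lowering: no change — [yufumiko]
  (2) Intervocalic Voicing: [yufumiko] → [yufumigo]
/vozbirir/:
  (1) Pre-Liquid Lowering: [vozbirir] → [vozberer]
  (2) Intervocalic Voicing: no change — [vozberer]

[toray], [yufumigo], [vozberer]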